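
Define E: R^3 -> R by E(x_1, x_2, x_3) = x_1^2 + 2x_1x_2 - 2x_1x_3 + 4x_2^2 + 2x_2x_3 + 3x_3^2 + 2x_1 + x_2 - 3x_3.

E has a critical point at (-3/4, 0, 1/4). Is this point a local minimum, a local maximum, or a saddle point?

The Hessian is constant: H = [[2, 2, -2], [2, 8, 2], [-2, 2, 6]].
Leading principal minors: Δ₁ = 2, Δ₂ = 12, Δ₃ = 16.
All leading minors are positive, so H is positive definite: a local minimum.

local minimum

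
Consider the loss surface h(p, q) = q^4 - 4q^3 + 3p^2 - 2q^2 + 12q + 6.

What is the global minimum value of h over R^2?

h(p,q) separates as A(p) + B(q) + 6, so its minimum is min A + min B + 6.
A'(p) = 6p vanishes at p ∈ {0}; B'(q) = 4(q - 3)(q - 1)(q + 1) vanishes at q ∈ {-1, 1, 3}.
Local minima of A (where A''>0): A(0)=0. Local minima of B: B(-1)=-9, B(3)=-9.
So the global minimum of h is A(0) + B(-1) + 6 = 0 − 9 + 6 = -3, attained at (0, -1).

-3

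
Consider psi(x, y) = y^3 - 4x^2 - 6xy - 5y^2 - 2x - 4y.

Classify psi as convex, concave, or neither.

neither

The term y^3 is cubic, so the Hessian is not constant.
∂²psi/∂y² = 6y - 10, which takes both signs as y varies (negative for sufficiently negative y). A diagonal entry of the Hessian changing sign means the Hessian is neither positive- nor negative-semidefinite on all of R^2.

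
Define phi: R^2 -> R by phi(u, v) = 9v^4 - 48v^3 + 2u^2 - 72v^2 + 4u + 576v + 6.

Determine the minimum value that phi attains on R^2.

-908

phi(u,v) separates as P(u) + Q(v) + 6, so its minimum is min P + min Q + 6.
P'(u) = 4u + 4 vanishes at u ∈ {-1}; Q'(v) = 36(v - 4)(v - 2)(v + 2) vanishes at v ∈ {-2, 2, 4}.
Local minima of P (where P''>0): P(-1)=-2. Local minima of Q: Q(-2)=-912, Q(4)=384.
So the global minimum of phi is P(-1) + Q(-2) + 6 = -2 − 912 + 6 = -908, attained at (-1, -2).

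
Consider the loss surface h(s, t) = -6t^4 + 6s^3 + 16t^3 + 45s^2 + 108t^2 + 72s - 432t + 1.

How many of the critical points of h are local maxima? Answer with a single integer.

h separates as a function of s plus a function of t, so ∇h=0 decouples.
∂h/∂s = 18(s + 1)(s + 4) = 0 at s ∈ {-4, -1}; ∂h/∂t = -24(t - 3)(t - 2)(t + 3) = 0 at t ∈ {-3, 2, 3}.
The Hessian is diagonal: diag(h_ss, h_tt). Second derivatives: h_ss(-4)=-54, h_ss(-1)=54; h_tt(-3)=-720, h_tt(2)=120, h_tt(3)=-144.
Local maxima occur where both diagonal entries negative: (-4, -3), (-4, 3). Count: 2.

2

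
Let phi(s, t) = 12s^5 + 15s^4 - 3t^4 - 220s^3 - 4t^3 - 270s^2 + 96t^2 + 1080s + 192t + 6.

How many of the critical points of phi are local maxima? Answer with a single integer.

4

phi separates as a function of s plus a function of t, so ∇phi=0 decouples.
∂phi/∂s = 60(s - 3)(s - 1)(s + 2)(s + 3) = 0 at s ∈ {-3, -2, 1, 3}; ∂phi/∂t = -12(t - 4)(t + 1)(t + 4) = 0 at t ∈ {-4, -1, 4}.
The Hessian is diagonal: diag(phi_ss, phi_tt). Second derivatives: phi_ss(-3)=-1440, phi_ss(-2)=900, phi_ss(1)=-1440, phi_ss(3)=3600; phi_tt(-4)=-288, phi_tt(-1)=180, phi_tt(4)=-480.
Local maxima occur where both diagonal entries negative: (-3, -4), (-3, 4), (1, -4), (1, 4). Count: 4.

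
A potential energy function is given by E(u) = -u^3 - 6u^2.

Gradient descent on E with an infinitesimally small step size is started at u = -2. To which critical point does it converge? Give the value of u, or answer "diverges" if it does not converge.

E'(u) = -3u(u + 4), so E'(-2) = 12.
Gradient descent moves in the -E' direction, i.e. u is decreasing.
The nearest critical point in that direction is u = -4, where E'' = 12 > 0 (a local minimum). The iterate converges there.

-4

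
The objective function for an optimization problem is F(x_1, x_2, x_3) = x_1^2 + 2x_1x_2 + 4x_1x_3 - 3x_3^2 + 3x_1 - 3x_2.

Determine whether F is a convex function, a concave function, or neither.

F is quadratic, so its Hessian is the constant matrix H = [[2, 2, 4], [2, 0, 0], [4, 0, -6]].
Leading principal minors: 2, -4, 24.
Neither pattern holds ⇒ H is indefinite ⇒ neither convex nor concave.

neither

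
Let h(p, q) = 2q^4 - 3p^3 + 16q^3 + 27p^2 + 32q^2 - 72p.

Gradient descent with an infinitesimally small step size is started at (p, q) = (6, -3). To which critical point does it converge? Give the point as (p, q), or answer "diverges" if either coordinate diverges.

h is separable, so gradient descent decouples: p follows -∂h/∂p, q follows -∂h/∂q.
∂h/∂p = -9(p - 4)(p - 2); at p=6 this is -72, so p increases.
∂h/∂q = 8q(q + 2)(q + 4); at q=-3 this is 24, so q decreases.
The p-coordinate has no critical point in that direction and runs off to infinity.

diverges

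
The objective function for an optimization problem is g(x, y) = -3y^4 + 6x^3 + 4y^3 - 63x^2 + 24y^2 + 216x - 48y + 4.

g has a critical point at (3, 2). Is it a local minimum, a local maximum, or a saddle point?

local maximum

The mixed partial ∂²g/∂x∂y is 0, so the Hessian at any point is diag(g_xx, g_yy) = diag(18(2x - 7), 12(-3y^2 + 2y + 4)).
At (3, 2): H = diag(-18, -48).
Both eigenvalues are negative, so H is negative definite: a local maximum.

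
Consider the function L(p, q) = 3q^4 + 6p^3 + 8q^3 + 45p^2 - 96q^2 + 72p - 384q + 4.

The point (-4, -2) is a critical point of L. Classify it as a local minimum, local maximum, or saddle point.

The mixed partial ∂²L/∂p∂q is 0, so the Hessian at any point is diag(L_pp, L_qq) = diag(18(2p + 5), 12(3q^2 + 4q - 16)).
At (-4, -2): H = diag(-54, -144).
Both eigenvalues are negative, so H is negative definite: a local maximum.

local maximum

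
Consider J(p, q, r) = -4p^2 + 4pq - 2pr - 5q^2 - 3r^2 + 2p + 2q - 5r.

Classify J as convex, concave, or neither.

concave

J is quadratic, so its Hessian is the constant matrix H = [[-8, 4, -2], [4, -10, 0], [-2, 0, -6]].
Leading principal minors: -8, 64, -344.
Signs alternate −, +, − ⇒ H ≺ 0 ⇒ concave.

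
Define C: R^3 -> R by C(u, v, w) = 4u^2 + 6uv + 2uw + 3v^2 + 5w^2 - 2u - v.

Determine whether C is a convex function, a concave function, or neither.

convex

C is quadratic, so its Hessian is the constant matrix H = [[8, 6, 2], [6, 6, 0], [2, 0, 10]].
Leading principal minors: 8, 12, 96.
All positive ⇒ H ≻ 0 ⇒ convex.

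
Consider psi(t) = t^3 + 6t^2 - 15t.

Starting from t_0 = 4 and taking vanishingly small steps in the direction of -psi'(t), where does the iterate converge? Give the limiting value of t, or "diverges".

1

psi'(t) = 3(t - 1)(t + 5), so psi'(4) = 81.
Gradient descent moves in the -psi' direction, i.e. t is decreasing.
The nearest critical point in that direction is t = 1, where psi'' = 18 > 0 (a local minimum). The iterate converges there.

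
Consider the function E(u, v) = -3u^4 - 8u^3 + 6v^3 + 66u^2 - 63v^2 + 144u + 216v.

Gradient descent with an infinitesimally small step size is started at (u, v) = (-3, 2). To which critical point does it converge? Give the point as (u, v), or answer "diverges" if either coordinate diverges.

E is separable, so gradient descent decouples: u follows -∂E/∂u, v follows -∂E/∂v.
∂E/∂u = -12(u - 3)(u + 1)(u + 4); at u=-3 this is -144, so u increases.
∂E/∂v = 18(v - 4)(v - 3); at v=2 this is 36, so v decreases.
The v-coordinate has no critical point in that direction and runs off to infinity.

diverges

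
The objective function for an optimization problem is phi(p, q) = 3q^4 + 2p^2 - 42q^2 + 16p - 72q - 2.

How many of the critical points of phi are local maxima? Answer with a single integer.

0

phi separates as a function of p plus a function of q, so ∇phi=0 decouples.
∂phi/∂p = 4(p + 4) = 0 at p ∈ {-4}; ∂phi/∂q = 12(q - 3)(q + 1)(q + 2) = 0 at q ∈ {-2, -1, 3}.
The Hessian is diagonal: diag(phi_pp, phi_qq). Second derivatives: phi_pp(-4)=4; phi_qq(-2)=60, phi_qq(-1)=-48, phi_qq(3)=240.
Local maxima occur where both diagonal entries negative: none. Count: 0.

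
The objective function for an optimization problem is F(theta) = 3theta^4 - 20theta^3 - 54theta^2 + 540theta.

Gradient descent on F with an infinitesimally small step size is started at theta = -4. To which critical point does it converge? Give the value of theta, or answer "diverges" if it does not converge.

F'(theta) = 12(theta - 5)(theta - 3)(theta + 3), so F'(-4) = -756.
Gradient descent moves in the -F' direction, i.e. theta is increasing.
The nearest critical point in that direction is theta = -3, where F'' = 576 > 0 (a local minimum). The iterate converges there.

-3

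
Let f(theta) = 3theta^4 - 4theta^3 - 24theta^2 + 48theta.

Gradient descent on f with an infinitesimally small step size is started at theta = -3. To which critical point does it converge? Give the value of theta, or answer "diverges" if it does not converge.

f'(theta) = 12(theta - 2)(theta - 1)(theta + 2), so f'(-3) = -240.
Gradient descent moves in the -f' direction, i.e. theta is increasing.
The nearest critical point in that direction is theta = -2, where f'' = 144 > 0 (a local minimum). The iterate converges there.

-2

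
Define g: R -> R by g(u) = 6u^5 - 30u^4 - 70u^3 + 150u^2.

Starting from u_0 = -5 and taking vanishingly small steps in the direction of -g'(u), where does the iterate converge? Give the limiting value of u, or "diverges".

diverges

g'(u) = 30u(u - 5)(u - 1)(u + 2), so g'(-5) = 27000.
Gradient descent moves in the -g' direction, i.e. u is decreasing.
There is no critical point below u=-5, and g' keeps the same sign, so the iterate runs off to −∞.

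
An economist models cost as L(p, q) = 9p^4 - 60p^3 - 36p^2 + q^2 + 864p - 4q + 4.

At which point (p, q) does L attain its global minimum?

L(p,q) separates as A(p) + B(q) + 4, so its minimum is min A + min B + 4.
A'(p) = 36(p - 4)(p - 3)(p + 2) vanishes at p ∈ {-2, 3, 4}; B'(q) = 2q - 4 vanishes at q ∈ {2}.
Local minima of A (where A''>0): A(-2)=-1248, A(4)=1344. Local minima of B: B(2)=-4.
So the global minimum of L is A(-2) + B(2) + 4 = -1248 − 4 + 4 = -1248, attained at (-2, 2).

(-2, 2)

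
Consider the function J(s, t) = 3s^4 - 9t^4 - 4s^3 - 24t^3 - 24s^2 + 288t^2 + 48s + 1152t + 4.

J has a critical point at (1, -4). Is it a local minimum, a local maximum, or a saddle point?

The mixed partial ∂²J/∂s∂t is 0, so the Hessian at any point is diag(J_ss, J_tt) = diag(12(3s^2 - 2s - 4), 36(-3t^2 - 4t + 16)).
At (1, -4): H = diag(-36, -576).
Both eigenvalues are negative, so H is negative definite: a local maximum.

local maximum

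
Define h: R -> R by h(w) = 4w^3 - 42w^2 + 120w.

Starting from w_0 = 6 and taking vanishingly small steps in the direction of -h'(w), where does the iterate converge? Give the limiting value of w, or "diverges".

5

h'(w) = 12(w - 5)(w - 2), so h'(6) = 48.
Gradient descent moves in the -h' direction, i.e. w is decreasing.
The nearest critical point in that direction is w = 5, where h'' = 36 > 0 (a local minimum). The iterate converges there.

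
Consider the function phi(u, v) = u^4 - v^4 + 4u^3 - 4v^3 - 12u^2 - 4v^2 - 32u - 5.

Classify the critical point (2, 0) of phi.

saddle point

The mixed partial ∂²phi/∂u∂v is 0, so the Hessian at any point is diag(phi_uu, phi_vv) = diag(12(u^2 + 2u - 2), -4(3v^2 + 6v + 2)).
At (2, 0): H = diag(72, -8).
The eigenvalues have opposite signs, so H is indefinite: a saddle point.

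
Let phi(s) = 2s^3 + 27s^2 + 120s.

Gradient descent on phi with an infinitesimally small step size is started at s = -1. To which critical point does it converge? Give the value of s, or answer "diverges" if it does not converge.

phi'(s) = 6(s + 4)(s + 5), so phi'(-1) = 72.
Gradient descent moves in the -phi' direction, i.e. s is decreasing.
The nearest critical point in that direction is s = -4, where phi'' = 6 > 0 (a local minimum). The iterate converges there.

-4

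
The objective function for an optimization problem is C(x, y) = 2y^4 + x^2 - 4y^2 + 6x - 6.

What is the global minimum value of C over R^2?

C(x,y) separates as P(x) + Q(y) − 6, so its minimum is min P + min Q − 6.
P'(x) = 2x + 6 vanishes at x ∈ {-3}; Q'(y) = 8y(y - 1)(y + 1) vanishes at y ∈ {-1, 0, 1}.
Local minima of P (where P''>0): P(-3)=-9. Local minima of Q: Q(-1)=-2, Q(1)=-2.
So the global minimum of C is P(-3) + Q(-1) − 6 = -9 − 2 − 6 = -17, attained at (-3, -1).

-17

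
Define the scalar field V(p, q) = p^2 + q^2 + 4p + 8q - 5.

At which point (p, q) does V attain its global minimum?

(-2, -4)

V(p,q) separates as A(p) + B(q) − 5, so its minimum is min A + min B − 5.
A'(p) = 2p + 4 vanishes at p ∈ {-2}; B'(q) = 2q + 8 vanishes at q ∈ {-4}.
Local minima of A (where A''>0): A(-2)=-4. Local minima of B: B(-4)=-16.
So the global minimum of V is A(-2) + B(-4) − 5 = -4 − 16 − 5 = -25, attained at (-2, -4).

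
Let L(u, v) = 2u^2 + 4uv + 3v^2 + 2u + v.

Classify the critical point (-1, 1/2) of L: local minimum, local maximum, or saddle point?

local minimum

The Hessian of L is constant: H = [[4, 4], [4, 6]].
det(H) = 4·6 − 4² = 8.
det(H) > 0 and tr(H) = 10 > 0, so H is positive definite and the point is a local minimum.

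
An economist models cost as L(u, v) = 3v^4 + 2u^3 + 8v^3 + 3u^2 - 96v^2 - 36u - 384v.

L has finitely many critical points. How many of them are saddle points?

3

L separates as a function of u plus a function of v, so ∇L=0 decouples.
∂L/∂u = 6(u - 2)(u + 3) = 0 at u ∈ {-3, 2}; ∂L/∂v = 12(v - 4)(v + 2)(v + 4) = 0 at v ∈ {-4, -2, 4}.
The Hessian is diagonal: diag(L_uu, L_vv). Second derivatives: L_uu(-3)=-30, L_uu(2)=30; L_vv(-4)=192, L_vv(-2)=-144, L_vv(4)=576.
Saddle points occur where the two diagonal entries have opposite signs: (-3, -4), (-3, 4), (2, -2). Count: 3.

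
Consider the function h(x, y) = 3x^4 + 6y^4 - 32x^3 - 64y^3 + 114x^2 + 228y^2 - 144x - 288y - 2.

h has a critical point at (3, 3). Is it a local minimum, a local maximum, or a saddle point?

The mixed partial ∂²h/∂x∂y is 0, so the Hessian at any point is diag(h_xx, h_yy) = diag(12(3x^2 - 16x + 19), 24(3y^2 - 16y + 19)).
At (3, 3): H = diag(-24, -48).
Both eigenvalues are negative, so H is negative definite: a local maximum.

local maximum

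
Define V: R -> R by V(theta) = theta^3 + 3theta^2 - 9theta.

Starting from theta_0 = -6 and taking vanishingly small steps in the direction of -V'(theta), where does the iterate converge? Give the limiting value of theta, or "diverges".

V'(theta) = 3(theta - 1)(theta + 3), so V'(-6) = 63.
Gradient descent moves in the -V' direction, i.e. theta is decreasing.
There is no critical point below theta=-6, and V' keeps the same sign, so the iterate runs off to −∞.

diverges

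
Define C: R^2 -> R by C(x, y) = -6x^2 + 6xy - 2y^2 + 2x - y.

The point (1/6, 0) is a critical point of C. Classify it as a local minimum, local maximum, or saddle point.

The Hessian of C is constant: H = [[-12, 6], [6, -4]].
det(H) = (-12)·(-4) − 6² = 12.
det(H) > 0 and tr(H) = -16 < 0, so H is negative definite and the point is a local maximum.

local maximum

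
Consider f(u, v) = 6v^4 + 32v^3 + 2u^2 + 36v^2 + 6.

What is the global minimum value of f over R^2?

-48

f(u,v) separates as P(u) + Q(v) + 6, so its minimum is min P + min Q + 6.
P'(u) = 4u vanishes at u ∈ {0}; Q'(v) = 24v(v + 1)(v + 3) vanishes at v ∈ {-3, -1, 0}.
Local minima of P (where P''>0): P(0)=0. Local minima of Q: Q(-3)=-54, Q(0)=0.
So the global minimum of f is P(0) + Q(-3) + 6 = 0 − 54 + 6 = -48, attained at (0, -3).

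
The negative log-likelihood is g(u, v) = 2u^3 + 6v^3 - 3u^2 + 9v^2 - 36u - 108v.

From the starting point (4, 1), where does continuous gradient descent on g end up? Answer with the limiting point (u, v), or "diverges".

(3, 2)

g is separable, so gradient descent decouples: u follows -∂g/∂u, v follows -∂g/∂v.
∂g/∂u = 6(u - 3)(u + 2); at u=4 this is 36, so u decreases.
∂g/∂v = 18(v - 2)(v + 3); at v=1 this is -72, so v increases.
u converges to its nearest critical value 3 (a local min of the u-part); v converges to 2. The iterate converges to (3, 2).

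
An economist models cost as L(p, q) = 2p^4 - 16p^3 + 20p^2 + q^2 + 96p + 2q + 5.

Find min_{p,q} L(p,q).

-54

L(p,q) separates as A(p) + B(q) + 5, so its minimum is min A + min B + 5.
A'(p) = 8(p - 4)(p - 3)(p + 1) vanishes at p ∈ {-1, 3, 4}; B'(q) = 2q + 2 vanishes at q ∈ {-1}.
Local minima of A (where A''>0): A(-1)=-58, A(4)=192. Local minima of B: B(-1)=-1.
So the global minimum of L is A(-1) + B(-1) + 5 = -58 − 1 + 5 = -54, attained at (-1, -1).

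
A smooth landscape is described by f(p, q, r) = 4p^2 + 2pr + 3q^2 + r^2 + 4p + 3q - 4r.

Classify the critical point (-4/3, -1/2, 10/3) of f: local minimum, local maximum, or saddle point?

The Hessian is constant: H = [[8, 0, 2], [0, 6, 0], [2, 0, 2]].
Leading principal minors: Δ₁ = 8, Δ₂ = 48, Δ₃ = 72.
All leading minors are positive, so H is positive definite: a local minimum.

local minimum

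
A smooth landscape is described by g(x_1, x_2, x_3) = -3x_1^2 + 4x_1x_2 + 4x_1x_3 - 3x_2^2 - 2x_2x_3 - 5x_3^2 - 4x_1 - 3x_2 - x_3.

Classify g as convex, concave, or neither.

concave

g is quadratic, so its Hessian is the constant matrix H = [[-6, 4, 4], [4, -6, -2], [4, -2, -10]].
Leading principal minors: -6, 20, -144.
Signs alternate −, +, − ⇒ H ≺ 0 ⇒ concave.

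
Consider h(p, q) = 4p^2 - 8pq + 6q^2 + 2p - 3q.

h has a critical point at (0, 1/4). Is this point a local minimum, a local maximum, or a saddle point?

local minimum

The Hessian of h is constant: H = [[8, -8], [-8, 12]].
det(H) = 8·12 − (-8)² = 32.
det(H) > 0 and tr(H) = 20 > 0, so H is positive definite and the point is a local minimum.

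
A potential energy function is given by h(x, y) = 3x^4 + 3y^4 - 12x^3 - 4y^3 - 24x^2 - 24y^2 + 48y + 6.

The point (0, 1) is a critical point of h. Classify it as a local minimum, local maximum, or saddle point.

local maximum

The mixed partial ∂²h/∂x∂y is 0, so the Hessian at any point is diag(h_xx, h_yy) = diag(12(3x^2 - 6x - 4), 12(3y^2 - 2y - 4)).
At (0, 1): H = diag(-48, -36).
Both eigenvalues are negative, so H is negative definite: a local maximum.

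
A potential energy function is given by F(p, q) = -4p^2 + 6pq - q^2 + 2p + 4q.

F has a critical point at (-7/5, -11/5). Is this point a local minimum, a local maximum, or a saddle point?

The Hessian of F is constant: H = [[-8, 6], [6, -2]].
det(H) = (-8)·(-2) − 6² = -20.
Since det(H) < 0, H is indefinite and the critical point is a saddle point.

saddle point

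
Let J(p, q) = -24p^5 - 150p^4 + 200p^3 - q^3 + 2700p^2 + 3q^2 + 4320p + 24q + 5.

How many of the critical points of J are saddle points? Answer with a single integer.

4

J separates as a function of p plus a function of q, so ∇J=0 decouples.
∂J/∂p = -120(p - 3)(p + 1)(p + 3)(p + 4) = 0 at p ∈ {-4, -3, -1, 3}; ∂J/∂q = -3(q - 4)(q + 2) = 0 at q ∈ {-2, 4}.
The Hessian is diagonal: diag(J_pp, J_qq). Second derivatives: J_pp(-4)=2520, J_pp(-3)=-1440, J_pp(-1)=2880, J_pp(3)=-20160; J_qq(-2)=18, J_qq(4)=-18.
Saddle points occur where the two diagonal entries have opposite signs: (-4, 4), (-3, -2), (-1, 4), (3, -2). Count: 4.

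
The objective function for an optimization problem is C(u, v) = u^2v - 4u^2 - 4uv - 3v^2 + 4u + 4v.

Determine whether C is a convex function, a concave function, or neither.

The term u^2v is cubic, so the Hessian is not constant.
∂²C/∂u² = 2v - 8, which takes both signs as v varies (negative for sufficiently negative v). A diagonal entry of the Hessian changing sign means the Hessian is neither positive- nor negative-semidefinite on all of R^2.

neither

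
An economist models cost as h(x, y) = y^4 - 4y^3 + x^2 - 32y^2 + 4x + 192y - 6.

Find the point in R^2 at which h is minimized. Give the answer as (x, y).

h(x,y) separates as P(x) + Q(y) − 6, so its minimum is min P + min Q − 6.
P'(x) = 2x + 4 vanishes at x ∈ {-2}; Q'(y) = 4(y - 4)(y - 3)(y + 4) vanishes at y ∈ {-4, 3, 4}.
Local minima of P (where P''>0): P(-2)=-4. Local minima of Q: Q(-4)=-768, Q(4)=256.
So the global minimum of h is P(-2) + Q(-4) − 6 = -4 − 768 − 6 = -778, attained at (-2, -4).

(-2, -4)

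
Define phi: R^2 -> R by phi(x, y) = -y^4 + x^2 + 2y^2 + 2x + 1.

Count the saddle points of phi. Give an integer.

2

phi separates as a function of x plus a function of y, so ∇phi=0 decouples.
∂phi/∂x = 2(x + 1) = 0 at x ∈ {-1}; ∂phi/∂y = -4y(y - 1)(y + 1) = 0 at y ∈ {-1, 0, 1}.
The Hessian is diagonal: diag(phi_xx, phi_yy). Second derivatives: phi_xx(-1)=2; phi_yy(-1)=-8, phi_yy(0)=4, phi_yy(1)=-8.
Saddle points occur where the two diagonal entries have opposite signs: (-1, -1), (-1, 1). Count: 2.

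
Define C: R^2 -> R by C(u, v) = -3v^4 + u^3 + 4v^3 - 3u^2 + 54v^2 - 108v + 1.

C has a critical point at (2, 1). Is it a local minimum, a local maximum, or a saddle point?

The mixed partial ∂²C/∂u∂v is 0, so the Hessian at any point is diag(C_uu, C_vv) = diag(6(u - 1), 12(-3v^2 + 2v + 9)).
At (2, 1): H = diag(6, 96).
Both eigenvalues are positive, so H is positive definite: a local minimum.

local minimum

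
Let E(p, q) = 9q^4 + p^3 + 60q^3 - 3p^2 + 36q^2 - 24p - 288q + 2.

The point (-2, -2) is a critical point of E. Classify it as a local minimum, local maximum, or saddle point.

local maximum

The mixed partial ∂²E/∂p∂q is 0, so the Hessian at any point is diag(E_pp, E_qq) = diag(6(p - 1), 36(3q^2 + 10q + 2)).
At (-2, -2): H = diag(-18, -216).
Both eigenvalues are negative, so H is negative definite: a local maximum.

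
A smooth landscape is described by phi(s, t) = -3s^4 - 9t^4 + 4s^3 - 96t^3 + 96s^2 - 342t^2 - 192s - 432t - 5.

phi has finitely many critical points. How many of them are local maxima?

4

phi separates as a function of s plus a function of t, so ∇phi=0 decouples.
∂phi/∂s = -12(s - 4)(s - 1)(s + 4) = 0 at s ∈ {-4, 1, 4}; ∂phi/∂t = -36(t + 1)(t + 3)(t + 4) = 0 at t ∈ {-4, -3, -1}.
The Hessian is diagonal: diag(phi_ss, phi_tt). Second derivatives: phi_ss(-4)=-480, phi_ss(1)=180, phi_ss(4)=-288; phi_tt(-4)=-108, phi_tt(-3)=72, phi_tt(-1)=-216.
Local maxima occur where both diagonal entries negative: (-4, -4), (-4, -1), (4, -4), (4, -1). Count: 4.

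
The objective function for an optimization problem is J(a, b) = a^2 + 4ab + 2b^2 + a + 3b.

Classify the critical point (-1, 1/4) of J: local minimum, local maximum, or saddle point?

saddle point

The Hessian of J is constant: H = [[2, 4], [4, 4]].
det(H) = 2·4 − 4² = -8.
Since det(H) < 0, H is indefinite and the critical point is a saddle point.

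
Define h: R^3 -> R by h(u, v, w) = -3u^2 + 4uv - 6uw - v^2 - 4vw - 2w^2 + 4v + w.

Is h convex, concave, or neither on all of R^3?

neither

h is quadratic, so its Hessian is the constant matrix H = [[-6, 4, -6], [4, -2, -4], [-6, -4, -4]].
Leading principal minors: -6, -4, 376.
Neither pattern holds ⇒ H is indefinite ⇒ neither convex nor concave.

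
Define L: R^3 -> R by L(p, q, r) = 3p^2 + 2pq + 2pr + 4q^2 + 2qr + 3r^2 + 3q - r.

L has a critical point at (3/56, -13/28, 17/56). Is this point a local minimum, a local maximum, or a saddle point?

The Hessian is constant: H = [[6, 2, 2], [2, 8, 2], [2, 2, 6]].
Leading principal minors: Δ₁ = 6, Δ₂ = 44, Δ₃ = 224.
All leading minors are positive, so H is positive definite: a local minimum.

local minimum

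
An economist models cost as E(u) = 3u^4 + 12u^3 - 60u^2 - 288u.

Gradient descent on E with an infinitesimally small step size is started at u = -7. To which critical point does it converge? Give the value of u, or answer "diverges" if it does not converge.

E'(u) = 12(u - 3)(u + 2)(u + 4), so E'(-7) = -1800.
Gradient descent moves in the -E' direction, i.e. u is increasing.
The nearest critical point in that direction is u = -4, where E'' = 168 > 0 (a local minimum). The iterate converges there.

-4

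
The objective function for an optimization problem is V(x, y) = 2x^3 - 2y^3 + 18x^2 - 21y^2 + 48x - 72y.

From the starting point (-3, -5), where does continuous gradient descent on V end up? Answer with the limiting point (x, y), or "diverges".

V is separable, so gradient descent decouples: x follows -∂V/∂x, y follows -∂V/∂y.
∂V/∂x = 6(x + 2)(x + 4); at x=-3 this is -6, so x increases.
∂V/∂y = -6(y + 3)(y + 4); at y=-5 this is -12, so y increases.
x converges to its nearest critical value -2 (a local min of the x-part); y converges to -4. The iterate converges to (-2, -4).

(-2, -4)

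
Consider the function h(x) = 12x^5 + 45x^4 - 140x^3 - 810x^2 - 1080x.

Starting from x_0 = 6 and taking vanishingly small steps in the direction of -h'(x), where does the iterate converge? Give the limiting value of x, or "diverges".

h'(x) = 60(x - 3)(x + 1)(x + 2)(x + 3), so h'(6) = 90720.
Gradient descent moves in the -h' direction, i.e. x is decreasing.
The nearest critical point in that direction is x = 3, where h'' = 7200 > 0 (a local minimum). The iterate converges there.

3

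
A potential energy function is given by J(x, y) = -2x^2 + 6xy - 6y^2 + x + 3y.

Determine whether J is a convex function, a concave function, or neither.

concave

J is quadratic, so its Hessian is the constant matrix H = [[-4, 6], [6, -12]].
det(H) = 12, tr(H) = -16.
det(H) > 0 and tr(H) < 0, so H is negative definite everywhere: concave.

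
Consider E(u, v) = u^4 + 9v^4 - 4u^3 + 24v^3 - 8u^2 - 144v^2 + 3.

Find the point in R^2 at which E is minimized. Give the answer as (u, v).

(4, -4)

E(u,v) separates as P(u) + Q(v) + 3, so its minimum is min P + min Q + 3.
P'(u) = 4u(u - 4)(u + 1) vanishes at u ∈ {-1, 0, 4}; Q'(v) = 36v(v - 2)(v + 4) vanishes at v ∈ {-4, 0, 2}.
Local minima of P (where P''>0): P(-1)=-3, P(4)=-128. Local minima of Q: Q(-4)=-1536, Q(2)=-240.
So the global minimum of E is P(4) + Q(-4) + 3 = -128 − 1536 + 3 = -1661, attained at (4, -4).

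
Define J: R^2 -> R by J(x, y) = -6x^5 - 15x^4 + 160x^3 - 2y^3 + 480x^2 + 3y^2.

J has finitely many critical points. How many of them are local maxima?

2

J separates as a function of x plus a function of y, so ∇J=0 decouples.
∂J/∂x = -30x(x - 4)(x + 2)(x + 4) = 0 at x ∈ {-4, -2, 0, 4}; ∂J/∂y = -6y(y - 1) = 0 at y ∈ {0, 1}.
The Hessian is diagonal: diag(J_xx, J_yy). Second derivatives: J_xx(-4)=1920, J_xx(-2)=-720, J_xx(0)=960, J_xx(4)=-5760; J_yy(0)=6, J_yy(1)=-6.
Local maxima occur where both diagonal entries negative: (-2, 1), (4, 1). Count: 2.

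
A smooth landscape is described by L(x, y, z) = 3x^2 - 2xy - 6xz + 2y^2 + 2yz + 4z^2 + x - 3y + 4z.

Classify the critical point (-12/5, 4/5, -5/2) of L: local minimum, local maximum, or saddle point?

local minimum

The Hessian is constant: H = [[6, -2, -6], [-2, 4, 2], [-6, 2, 8]].
Leading principal minors: Δ₁ = 6, Δ₂ = 20, Δ₃ = 40.
All leading minors are positive, so H is positive definite: a local minimum.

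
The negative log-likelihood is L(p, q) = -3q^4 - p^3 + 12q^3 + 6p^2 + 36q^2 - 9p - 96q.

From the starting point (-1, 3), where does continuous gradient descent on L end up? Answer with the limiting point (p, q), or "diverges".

L is separable, so gradient descent decouples: p follows -∂L/∂p, q follows -∂L/∂q.
∂L/∂p = -3(p - 3)(p - 1); at p=-1 this is -24, so p increases.
∂L/∂q = -12(q - 4)(q - 1)(q + 2); at q=3 this is 120, so q decreases.
p converges to its nearest critical value 1 (a local min of the p-part); q converges to 1. The iterate converges to (1, 1).

(1, 1)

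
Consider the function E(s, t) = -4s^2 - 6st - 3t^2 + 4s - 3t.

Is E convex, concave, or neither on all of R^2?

E is quadratic, so its Hessian is the constant matrix H = [[-8, -6], [-6, -6]].
det(H) = 12, tr(H) = -14.
det(H) > 0 and tr(H) < 0, so H is negative definite everywhere: concave.

concave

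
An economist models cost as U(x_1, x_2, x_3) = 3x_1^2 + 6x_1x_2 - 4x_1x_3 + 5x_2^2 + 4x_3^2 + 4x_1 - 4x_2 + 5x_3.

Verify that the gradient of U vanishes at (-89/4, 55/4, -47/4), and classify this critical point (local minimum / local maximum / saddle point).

∇U = (6x_1 + 6x_2 - 4x_3 + 4, 6x_1 + 10x_2 - 4, -4x_1 + 8x_3 + 5); substituting (-89/4, 55/4, -47/4) gives ∇U = (0, 0, 0), so (-89/4, 55/4, -47/4) is indeed a critical point.
The Hessian is constant: H = [[6, 6, -4], [6, 10, 0], [-4, 0, 8]].
Leading principal minors: Δ₁ = 6, Δ₂ = 24, Δ₃ = 32.
All leading minors are positive, so H is positive definite: a local minimum.

local minimum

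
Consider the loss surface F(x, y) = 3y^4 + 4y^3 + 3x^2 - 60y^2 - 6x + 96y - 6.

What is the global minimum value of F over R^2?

F(x,y) separates as P(x) + Q(y) − 6, so its minimum is min P + min Q − 6.
P'(x) = 6x - 6 vanishes at x ∈ {1}; Q'(y) = 12(y - 2)(y - 1)(y + 4) vanishes at y ∈ {-4, 1, 2}.
Local minima of P (where P''>0): P(1)=-3. Local minima of Q: Q(-4)=-832, Q(2)=32.
So the global minimum of F is P(1) + Q(-4) − 6 = -3 − 832 − 6 = -841, attained at (1, -4).

-841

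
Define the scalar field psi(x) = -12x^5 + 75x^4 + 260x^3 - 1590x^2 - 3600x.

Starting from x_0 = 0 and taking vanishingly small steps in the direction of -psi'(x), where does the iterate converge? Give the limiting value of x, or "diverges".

4

psi'(x) = -60(x - 5)(x - 4)(x + 1)(x + 3), so psi'(0) = -3600.
Gradient descent moves in the -psi' direction, i.e. x is increasing.
The nearest critical point in that direction is x = 4, where psi'' = 2100 > 0 (a local minimum). The iterate converges there.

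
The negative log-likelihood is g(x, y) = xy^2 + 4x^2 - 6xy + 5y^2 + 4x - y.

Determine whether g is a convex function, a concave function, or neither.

neither

The term xy^2 is cubic, so the Hessian is not constant.
∂²g/∂y² = 2x + 10, which takes both signs as x varies (negative for sufficiently negative x). A diagonal entry of the Hessian changing sign means the Hessian is neither positive- nor negative-semidefinite on all of R^2.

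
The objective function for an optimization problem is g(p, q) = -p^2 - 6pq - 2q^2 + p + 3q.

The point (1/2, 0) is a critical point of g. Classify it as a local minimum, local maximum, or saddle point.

saddle point

The Hessian of g is constant: H = [[-2, -6], [-6, -4]].
det(H) = (-2)·(-4) − (-6)² = -28.
Since det(H) < 0, H is indefinite and the critical point is a saddle point.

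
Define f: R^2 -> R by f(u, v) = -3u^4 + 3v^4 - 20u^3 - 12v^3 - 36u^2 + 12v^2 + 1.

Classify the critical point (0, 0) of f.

saddle point

The mixed partial ∂²f/∂u∂v is 0, so the Hessian at any point is diag(f_uu, f_vv) = diag(-12(3u^2 + 10u + 6), 12(3v^2 - 6v + 2)).
At (0, 0): H = diag(-72, 24).
The eigenvalues have opposite signs, so H is indefinite: a saddle point.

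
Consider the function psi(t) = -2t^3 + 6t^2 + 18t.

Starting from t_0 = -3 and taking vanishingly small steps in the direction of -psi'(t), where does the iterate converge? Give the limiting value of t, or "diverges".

psi'(t) = -6(t - 3)(t + 1), so psi'(-3) = -72.
Gradient descent moves in the -psi' direction, i.e. t is increasing.
The nearest critical point in that direction is t = -1, where psi'' = 24 > 0 (a local minimum). The iterate converges there.

-1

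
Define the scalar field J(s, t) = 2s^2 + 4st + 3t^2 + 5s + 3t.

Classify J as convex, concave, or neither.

convex

J is quadratic, so its Hessian is the constant matrix H = [[4, 4], [4, 6]].
det(H) = 8, tr(H) = 10.
det(H) > 0 and tr(H) > 0, so H is positive definite everywhere: convex.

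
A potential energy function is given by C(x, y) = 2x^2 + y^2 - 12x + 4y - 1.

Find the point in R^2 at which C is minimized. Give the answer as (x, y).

C(x,y) separates as P(x) + Q(y) − 1, so its minimum is min P + min Q − 1.
P'(x) = 4x - 12 vanishes at x ∈ {3}; Q'(y) = 2y + 4 vanishes at y ∈ {-2}.
Local minima of P (where P''>0): P(3)=-18. Local minima of Q: Q(-2)=-4.
So the global minimum of C is P(3) + Q(-2) − 1 = -18 − 4 − 1 = -23, attained at (3, -2).

(3, -2)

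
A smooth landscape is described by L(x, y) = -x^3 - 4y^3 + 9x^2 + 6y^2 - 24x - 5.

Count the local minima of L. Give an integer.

L separates as a function of x plus a function of y, so ∇L=0 decouples.
∂L/∂x = -3(x - 4)(x - 2) = 0 at x ∈ {2, 4}; ∂L/∂y = -12y(y - 1) = 0 at y ∈ {0, 1}.
The Hessian is diagonal: diag(L_xx, L_yy). Second derivatives: L_xx(2)=6, L_xx(4)=-6; L_yy(0)=12, L_yy(1)=-12.
Local minima occur where both diagonal entries positive: (2, 0). Count: 1.

1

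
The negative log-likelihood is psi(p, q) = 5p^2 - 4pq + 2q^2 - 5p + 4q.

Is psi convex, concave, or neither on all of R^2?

convex

psi is quadratic, so its Hessian is the constant matrix H = [[10, -4], [-4, 4]].
det(H) = 24, tr(H) = 14.
det(H) > 0 and tr(H) > 0, so H is positive definite everywhere: convex.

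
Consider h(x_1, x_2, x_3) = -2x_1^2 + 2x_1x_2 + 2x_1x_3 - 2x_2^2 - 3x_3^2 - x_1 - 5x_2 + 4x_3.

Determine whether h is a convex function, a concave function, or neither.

h is quadratic, so its Hessian is the constant matrix H = [[-4, 2, 2], [2, -4, 0], [2, 0, -6]].
Leading principal minors: -4, 12, -56.
Signs alternate −, +, − ⇒ H ≺ 0 ⇒ concave.

concave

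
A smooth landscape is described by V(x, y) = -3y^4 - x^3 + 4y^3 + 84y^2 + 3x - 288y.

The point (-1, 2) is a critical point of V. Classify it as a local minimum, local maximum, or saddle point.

The mixed partial ∂²V/∂x∂y is 0, so the Hessian at any point is diag(V_xx, V_yy) = diag(-6x, 12(-3y^2 + 2y + 14)).
At (-1, 2): H = diag(6, 72).
Both eigenvalues are positive, so H is positive definite: a local minimum.

local minimum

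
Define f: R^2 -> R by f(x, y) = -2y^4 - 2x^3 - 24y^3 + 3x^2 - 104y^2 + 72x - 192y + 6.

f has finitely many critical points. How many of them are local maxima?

2

f separates as a function of x plus a function of y, so ∇f=0 decouples.
∂f/∂x = -6(x - 4)(x + 3) = 0 at x ∈ {-3, 4}; ∂f/∂y = -8(y + 2)(y + 3)(y + 4) = 0 at y ∈ {-4, -3, -2}.
The Hessian is diagonal: diag(f_xx, f_yy). Second derivatives: f_xx(-3)=42, f_xx(4)=-42; f_yy(-4)=-16, f_yy(-3)=8, f_yy(-2)=-16.
Local maxima occur where both diagonal entries negative: (4, -4), (4, -2). Count: 2.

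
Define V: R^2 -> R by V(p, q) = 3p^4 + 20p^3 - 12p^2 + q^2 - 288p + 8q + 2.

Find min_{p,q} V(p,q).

V(p,q) separates as A(p) + B(q) + 2, so its minimum is min A + min B + 2.
A'(p) = 12(p - 2)(p + 3)(p + 4) vanishes at p ∈ {-4, -3, 2}; B'(q) = 2q + 8 vanishes at q ∈ {-4}.
Local minima of A (where A''>0): A(-4)=448, A(2)=-416. Local minima of B: B(-4)=-16.
So the global minimum of V is A(2) + B(-4) + 2 = -416 − 16 + 2 = -430, attained at (2, -4).

-430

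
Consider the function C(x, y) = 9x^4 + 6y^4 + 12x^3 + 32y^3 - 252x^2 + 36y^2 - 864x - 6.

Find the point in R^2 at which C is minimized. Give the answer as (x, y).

C(x,y) separates as P(x) + Q(y) − 6, so its minimum is min P + min Q − 6.
P'(x) = 36(x - 4)(x + 2)(x + 3) vanishes at x ∈ {-3, -2, 4}; Q'(y) = 24y(y + 1)(y + 3) vanishes at y ∈ {-3, -1, 0}.
Local minima of P (where P''>0): P(-3)=729, P(4)=-4416. Local minima of Q: Q(-3)=-54, Q(0)=0.
So the global minimum of C is P(4) + Q(-3) − 6 = -4416 − 54 − 6 = -4476, attained at (4, -3).

(4, -3)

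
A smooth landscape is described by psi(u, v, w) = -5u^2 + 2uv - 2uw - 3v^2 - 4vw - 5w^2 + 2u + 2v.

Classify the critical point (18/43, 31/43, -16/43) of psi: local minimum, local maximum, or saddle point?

local maximum

The Hessian is constant: H = [[-10, 2, -2], [2, -6, -4], [-2, -4, -10]].
Leading principal minors: Δ₁ = -10, Δ₂ = 56, Δ₃ = -344.
The minors alternate sign starting negative (−, +, −), so H is negative definite: a local maximum.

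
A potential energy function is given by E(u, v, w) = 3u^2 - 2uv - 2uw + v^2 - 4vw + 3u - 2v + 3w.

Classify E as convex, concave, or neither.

neither

E is quadratic, so its Hessian is the constant matrix H = [[6, -2, -2], [-2, 2, -4], [-2, -4, 0]].
Leading principal minors: 6, 8, -136.
Neither pattern holds ⇒ H is indefinite ⇒ neither convex nor concave.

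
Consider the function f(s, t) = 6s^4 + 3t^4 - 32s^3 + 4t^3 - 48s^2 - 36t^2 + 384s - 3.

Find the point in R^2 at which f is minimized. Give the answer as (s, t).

f(s,t) separates as P(s) + Q(t) − 3, so its minimum is min P + min Q − 3.
P'(s) = 24(s - 4)(s - 2)(s + 2) vanishes at s ∈ {-2, 2, 4}; Q'(t) = 12t(t - 2)(t + 3) vanishes at t ∈ {-3, 0, 2}.
Local minima of P (where P''>0): P(-2)=-608, P(4)=256. Local minima of Q: Q(-3)=-189, Q(2)=-64.
So the global minimum of f is P(-2) + Q(-3) − 3 = -608 − 189 − 3 = -800, attained at (-2, -3).

(-2, -3)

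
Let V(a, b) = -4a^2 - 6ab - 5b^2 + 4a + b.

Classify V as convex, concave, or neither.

V is quadratic, so its Hessian is the constant matrix H = [[-8, -6], [-6, -10]].
det(H) = 44, tr(H) = -18.
det(H) > 0 and tr(H) < 0, so H is negative definite everywhere: concave.

concave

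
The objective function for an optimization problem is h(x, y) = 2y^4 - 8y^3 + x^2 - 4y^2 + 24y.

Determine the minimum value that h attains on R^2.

-18

h(x,y) separates as P(x) + Q(y), so its minimum is min P + min Q.
P'(x) = 2x vanishes at x ∈ {0}; Q'(y) = 8(y - 3)(y - 1)(y + 1) vanishes at y ∈ {-1, 1, 3}.
Local minima of P (where P''>0): P(0)=0. Local minima of Q: Q(-1)=-18, Q(3)=-18.
So the global minimum of h is P(0) + Q(-1) = 0 − 18 = -18, attained at (0, -1).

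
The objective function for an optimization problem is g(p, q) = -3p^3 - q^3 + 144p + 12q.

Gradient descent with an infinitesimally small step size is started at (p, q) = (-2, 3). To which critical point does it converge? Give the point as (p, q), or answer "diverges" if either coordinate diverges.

g is separable, so gradient descent decouples: p follows -∂g/∂p, q follows -∂g/∂q.
∂g/∂p = -9(p - 4)(p + 4); at p=-2 this is 108, so p decreases.
∂g/∂q = -3(q - 2)(q + 2); at q=3 this is -15, so q increases.
The q-coordinate has no critical point in that direction and runs off to infinity.

diverges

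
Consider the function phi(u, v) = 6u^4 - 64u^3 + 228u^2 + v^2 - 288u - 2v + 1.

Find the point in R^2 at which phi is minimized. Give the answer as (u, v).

phi(u,v) separates as P(u) + Q(v) + 1, so its minimum is min P + min Q + 1.
P'(u) = 24(u - 4)(u - 3)(u - 1) vanishes at u ∈ {1, 3, 4}; Q'(v) = 2v - 2 vanishes at v ∈ {1}.
Local minima of P (where P''>0): P(1)=-118, P(4)=-64. Local minima of Q: Q(1)=-1.
So the global minimum of phi is P(1) + Q(1) + 1 = -118 − 1 + 1 = -118, attained at (1, 1).

(1, 1)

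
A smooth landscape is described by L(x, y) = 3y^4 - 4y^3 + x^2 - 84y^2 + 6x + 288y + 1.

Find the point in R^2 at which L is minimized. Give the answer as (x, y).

(-3, -4)

L(x,y) separates as P(x) + Q(y) + 1, so its minimum is min P + min Q + 1.
P'(x) = 2x + 6 vanishes at x ∈ {-3}; Q'(y) = 12(y - 3)(y - 2)(y + 4) vanishes at y ∈ {-4, 2, 3}.
Local minima of P (where P''>0): P(-3)=-9. Local minima of Q: Q(-4)=-1472, Q(3)=243.
So the global minimum of L is P(-3) + Q(-4) + 1 = -9 − 1472 + 1 = -1480, attained at (-3, -4).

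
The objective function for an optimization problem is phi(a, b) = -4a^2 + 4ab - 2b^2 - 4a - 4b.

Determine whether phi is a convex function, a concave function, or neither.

concave

phi is quadratic, so its Hessian is the constant matrix H = [[-8, 4], [4, -4]].
det(H) = 16, tr(H) = -12.
det(H) > 0 and tr(H) < 0, so H is negative definite everywhere: concave.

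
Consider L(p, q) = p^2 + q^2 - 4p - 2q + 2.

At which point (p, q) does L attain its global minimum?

(2, 1)

L(p,q) separates as A(p) + B(q) + 2, so its minimum is min A + min B + 2.
A'(p) = 2p - 4 vanishes at p ∈ {2}; B'(q) = 2q - 2 vanishes at q ∈ {1}.
Local minima of A (where A''>0): A(2)=-4. Local minima of B: B(1)=-1.
So the global minimum of L is A(2) + B(1) + 2 = -4 − 1 + 2 = -3, attained at (2, 1).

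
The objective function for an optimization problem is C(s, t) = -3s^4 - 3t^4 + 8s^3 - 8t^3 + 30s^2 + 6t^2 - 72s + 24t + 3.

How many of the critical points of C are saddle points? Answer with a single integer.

C separates as a function of s plus a function of t, so ∇C=0 decouples.
∂C/∂s = -12(s - 3)(s - 1)(s + 2) = 0 at s ∈ {-2, 1, 3}; ∂C/∂t = -12(t - 1)(t + 1)(t + 2) = 0 at t ∈ {-2, -1, 1}.
The Hessian is diagonal: diag(C_ss, C_tt). Second derivatives: C_ss(-2)=-180, C_ss(1)=72, C_ss(3)=-120; C_tt(-2)=-36, C_tt(-1)=24, C_tt(1)=-72.
Saddle points occur where the two diagonal entries have opposite signs: (-2, -1), (1, -2), (1, 1), (3, -1). Count: 4.

4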